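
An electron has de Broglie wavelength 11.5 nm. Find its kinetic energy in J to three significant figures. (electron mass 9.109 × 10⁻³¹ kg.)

p = h/λ = 6.626 × 10⁻³⁴ / 1.150 × 10⁻⁸ = 5.762 × 10⁻²⁶ kg·m/s.
KE = p²/(2m) = (5.762 × 10⁻²⁶)² / (2 × 9.109 × 10⁻³¹) = 1.822 × 10⁻²¹ J = 1.82 × 10⁻²¹ J.

KE = 1.82 × 10⁻²¹ J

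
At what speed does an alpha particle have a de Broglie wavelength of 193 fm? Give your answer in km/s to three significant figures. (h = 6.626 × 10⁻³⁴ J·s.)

p = h/λ = 6.626 × 10⁻³⁴ / 1.930 × 10⁻¹³ = 3.433 × 10⁻²¹ kg·m/s.
v = p/m = 3.433 × 10⁻²¹ / 6.645 × 10⁻²⁷ = 5.17 × 10⁵ m/s = 517 km/s.

v = 517 km/s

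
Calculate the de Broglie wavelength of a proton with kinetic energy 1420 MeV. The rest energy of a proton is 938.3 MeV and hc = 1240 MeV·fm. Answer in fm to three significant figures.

Total energy E = KE + m₀c² = 1420 + 938.3 = 2358.3 MeV.
(pc)² = E² − (m₀c²)² = (2358.3)² − (938.3)² = 4.681 × 10⁶ MeV², so pc = 2164 MeV.
λ = hc/(pc) = 1240 MeV·fm / 2164 MeV = 0.573 fm.

λ = 0.573 fm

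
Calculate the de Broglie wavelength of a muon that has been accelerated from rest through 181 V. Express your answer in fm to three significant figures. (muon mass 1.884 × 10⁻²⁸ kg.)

λ = 6340 fm

KE = eV = 1.602 × 10⁻¹⁹ × 181.0 = 2.900 × 10⁻¹⁷ J.
p = √(2mKE) = √(2 × 1.884 × 10⁻²⁸ × 2.900 × 10⁻¹⁷) = 1.045 × 10⁻²² kg·m/s.
λ = h/p = 6.626 × 10⁻³⁴ / 1.045 × 10⁻²² = 6.34 × 10⁻¹² m = 6340 fm.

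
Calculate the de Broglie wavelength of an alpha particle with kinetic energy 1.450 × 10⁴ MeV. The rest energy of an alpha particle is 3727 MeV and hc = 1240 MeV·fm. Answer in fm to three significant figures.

Total energy E = KE + m₀c² = 1.450 × 10⁴ + 3727 = 18227 MeV.
(pc)² = E² − (m₀c²)² = (18227)² − (3727)² = 3.183 × 10⁸ MeV², so pc = 1.784 × 10⁴ MeV.
λ = hc/(pc) = 1240 MeV·fm / 1.784 × 10⁴ MeV = 0.0695 fm.

λ = 0.0695 fm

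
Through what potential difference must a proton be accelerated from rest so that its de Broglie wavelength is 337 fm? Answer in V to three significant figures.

p = h/λ = 6.626 × 10⁻³⁴ / 3.370 × 10⁻¹³ = 1.966 × 10⁻²¹ kg·m/s.
KE = p²/(2m) = 1.155 × 10⁻¹⁵ J.
V = KE/e = 1.155 × 10⁻¹⁵ / (1.602 × 10⁻¹⁹) = 7210 V.

V = 7210 V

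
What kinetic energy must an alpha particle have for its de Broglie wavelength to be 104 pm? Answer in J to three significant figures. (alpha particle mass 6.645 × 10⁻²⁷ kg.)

p = h/λ = 6.626 × 10⁻³⁴ / 1.040 × 10⁻¹⁰ = 6.371 × 10⁻²⁴ kg·m/s.
KE = p²/(2m) = (6.371 × 10⁻²⁴)² / (2 × 6.645 × 10⁻²⁷) = 3.054 × 10⁻²¹ J = 3.05 × 10⁻²¹ J.

KE = 3.05 × 10⁻²¹ J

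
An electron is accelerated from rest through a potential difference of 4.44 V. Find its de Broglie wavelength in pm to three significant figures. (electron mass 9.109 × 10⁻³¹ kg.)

KE = eV = 1.602 × 10⁻¹⁹ × 4.440 = 7.113 × 10⁻¹⁹ J.
p = √(2mKE) = √(2 × 9.109 × 10⁻³¹ × 7.113 × 10⁻¹⁹) = 1.138 × 10⁻²⁴ kg·m/s.
λ = h/p = 6.626 × 10⁻³⁴ / 1.138 × 10⁻²⁴ = 5.82 × 10⁻¹⁰ m = 582 pm.

λ = 582 pm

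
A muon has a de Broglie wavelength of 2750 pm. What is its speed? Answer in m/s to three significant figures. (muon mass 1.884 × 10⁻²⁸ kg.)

p = h/λ = 6.626 × 10⁻³⁴ / 2.750 × 10⁻⁹ = 2.409 × 10⁻²⁵ kg·m/s.
v = p/m = 2.409 × 10⁻²⁵ / 1.884 × 10⁻²⁸ = 1.28 × 10³ m/s = 1280 m/s.

v = 1280 m/s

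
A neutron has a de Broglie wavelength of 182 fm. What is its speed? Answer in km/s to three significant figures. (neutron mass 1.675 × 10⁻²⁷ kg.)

p = h/λ = 6.626 × 10⁻³⁴ / 1.820 × 10⁻¹³ = 3.641 × 10⁻²¹ kg·m/s.
v = p/m = 3.641 × 10⁻²¹ / 1.675 × 10⁻²⁷ = 2.17 × 10⁶ m/s = 2170 km/s.

v = 2170 km/s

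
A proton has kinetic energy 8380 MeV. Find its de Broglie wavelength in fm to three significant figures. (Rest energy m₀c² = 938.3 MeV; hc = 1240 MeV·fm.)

Total energy E = KE + m₀c² = 8380 + 938.3 = 9318.3 MeV.
(pc)² = E² − (m₀c²)² = (9318.3)² − (938.3)² = 8.595 × 10⁷ MeV², so pc = 9271 MeV.
λ = hc/(pc) = 1240 MeV·fm / 9271 MeV = 0.134 fm.

λ = 0.134 fm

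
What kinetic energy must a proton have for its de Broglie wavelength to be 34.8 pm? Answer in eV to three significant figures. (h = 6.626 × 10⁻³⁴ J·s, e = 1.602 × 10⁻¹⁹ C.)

p = h/λ = 6.626 × 10⁻³⁴ / 3.480 × 10⁻¹¹ = 1.904 × 10⁻²³ kg·m/s.
KE = p²/(2m) = (1.904 × 10⁻²³)² / (2 × 1.673 × 10⁻²⁷) = 1.083 × 10⁻¹⁹ J = 0.676 eV.

KE = 0.676 eV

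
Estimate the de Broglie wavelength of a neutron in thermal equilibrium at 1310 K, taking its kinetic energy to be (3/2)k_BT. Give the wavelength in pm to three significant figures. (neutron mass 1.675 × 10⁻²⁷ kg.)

λ = 69.5 pm

KE = (3/2)k_BT = 1.5 × 1.381 × 10⁻²³ × 1310 = 2.714 × 10⁻²⁰ J.
p = √(2mKE) = √(2 × 1.675 × 10⁻²⁷ × 2.714 × 10⁻²⁰) = 9.535 × 10⁻²⁴ kg·m/s.
λ = h/p = 6.95 × 10⁻¹¹ m = 69.5 pm.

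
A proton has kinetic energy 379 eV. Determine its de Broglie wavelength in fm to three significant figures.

KE = 379 eV = 6.072 × 10⁻¹⁷ J.
p = √(2mKE) = √(2 × 1.673 × 10⁻²⁷ × 6.072 × 10⁻¹⁷) = 4.507 × 10⁻²² kg·m/s.
λ = h/p = 6.626 × 10⁻³⁴ / 4.507 × 10⁻²² = 1.47 × 10⁻¹² m = 1470 fm.

λ = 1470 fm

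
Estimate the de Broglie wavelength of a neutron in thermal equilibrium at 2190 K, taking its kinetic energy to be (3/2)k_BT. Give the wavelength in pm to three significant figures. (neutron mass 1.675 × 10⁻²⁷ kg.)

λ = 53.7 pm

KE = (3/2)k_BT = 1.5 × 1.381 × 10⁻²³ × 2190 = 4.537 × 10⁻²⁰ J.
p = √(2mKE) = √(2 × 1.675 × 10⁻²⁷ × 4.537 × 10⁻²⁰) = 1.233 × 10⁻²³ kg·m/s.
λ = h/p = 5.37 × 10⁻¹¹ m = 53.7 pm.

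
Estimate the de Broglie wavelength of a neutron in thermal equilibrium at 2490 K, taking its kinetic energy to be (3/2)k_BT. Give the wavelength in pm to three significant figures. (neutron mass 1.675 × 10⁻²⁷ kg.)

λ = 50.4 pm

KE = (3/2)k_BT = 1.5 × 1.381 × 10⁻²³ × 2490 = 5.158 × 10⁻²⁰ J.
p = √(2mKE) = √(2 × 1.675 × 10⁻²⁷ × 5.158 × 10⁻²⁰) = 1.315 × 10⁻²³ kg·m/s.
λ = h/p = 5.04 × 10⁻¹¹ m = 50.4 pm.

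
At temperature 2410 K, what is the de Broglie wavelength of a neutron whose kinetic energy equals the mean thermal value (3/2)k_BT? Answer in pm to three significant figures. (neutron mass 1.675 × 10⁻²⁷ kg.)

KE = (3/2)k_BT = 1.5 × 1.381 × 10⁻²³ × 2410 = 4.992 × 10⁻²⁰ J.
p = √(2mKE) = √(2 × 1.675 × 10⁻²⁷ × 4.992 × 10⁻²⁰) = 1.293 × 10⁻²³ kg·m/s.
λ = h/p = 5.12 × 10⁻¹¹ m = 51.2 pm.

λ = 51.2 pm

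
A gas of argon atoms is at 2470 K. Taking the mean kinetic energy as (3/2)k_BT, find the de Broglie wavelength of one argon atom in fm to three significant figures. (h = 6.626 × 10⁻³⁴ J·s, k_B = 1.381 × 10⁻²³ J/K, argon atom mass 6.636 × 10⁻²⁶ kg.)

KE = (3/2)k_BT = 1.5 × 1.381 × 10⁻²³ × 2470 = 5.117 × 10⁻²⁰ J.
p = √(2mKE) = √(2 × 6.636 × 10⁻²⁶ × 5.117 × 10⁻²⁰) = 8.241 × 10⁻²³ kg·m/s.
λ = h/p = 8.04 × 10⁻¹² m = 8040 fm.

λ = 8040 fm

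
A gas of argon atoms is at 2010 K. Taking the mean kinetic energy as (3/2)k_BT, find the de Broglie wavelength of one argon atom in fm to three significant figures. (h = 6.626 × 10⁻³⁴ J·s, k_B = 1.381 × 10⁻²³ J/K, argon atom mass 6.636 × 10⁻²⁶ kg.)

λ = 8910 fm

KE = (3/2)k_BT = 1.5 × 1.381 × 10⁻²³ × 2010 = 4.164 × 10⁻²⁰ J.
p = √(2mKE) = √(2 × 6.636 × 10⁻²⁶ × 4.164 × 10⁻²⁰) = 7.434 × 10⁻²³ kg·m/s.
λ = h/p = 8.91 × 10⁻¹² m = 8910 fm.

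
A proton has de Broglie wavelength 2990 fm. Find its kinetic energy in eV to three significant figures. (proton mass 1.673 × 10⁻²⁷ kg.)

p = h/λ = 6.626 × 10⁻³⁴ / 2.990 × 10⁻¹² = 2.216 × 10⁻²² kg·m/s.
KE = p²/(2m) = (2.216 × 10⁻²²)² / (2 × 1.673 × 10⁻²⁷) = 1.468 × 10⁻¹⁷ J = 91.6 eV.

KE = 91.6 eV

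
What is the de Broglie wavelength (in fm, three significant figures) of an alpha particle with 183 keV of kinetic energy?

λ = 33.6 fm

KE = 183 keV = 2.932 × 10⁻¹⁴ J.
p = √(2mKE) = √(2 × 6.645 × 10⁻²⁷ × 2.932 × 10⁻¹⁴) = 1.974 × 10⁻²⁰ kg·m/s.
λ = h/p = 6.626 × 10⁻³⁴ / 1.974 × 10⁻²⁰ = 3.36 × 10⁻¹⁴ m = 33.6 fm.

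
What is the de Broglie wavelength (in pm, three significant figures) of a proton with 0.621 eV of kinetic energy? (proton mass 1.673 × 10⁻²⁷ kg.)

KE = 0.621 eV = 9.948 × 10⁻²⁰ J.
p = √(2mKE) = √(2 × 1.673 × 10⁻²⁷ × 9.948 × 10⁻²⁰) = 1.824 × 10⁻²³ kg·m/s.
λ = h/p = 6.626 × 10⁻³⁴ / 1.824 × 10⁻²³ = 3.63 × 10⁻¹¹ m = 36.3 pm.

λ = 36.3 pm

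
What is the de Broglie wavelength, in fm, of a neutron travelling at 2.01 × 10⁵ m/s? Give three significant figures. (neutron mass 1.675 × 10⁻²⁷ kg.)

p = mv = 1.675 × 10⁻²⁷ × 2.01 × 10⁵ = 3.367 × 10⁻²² kg·m/s.
λ = h/p = 6.626 × 10⁻³⁴ / 3.367 × 10⁻²² = 1.97 × 10⁻¹² m = 1970 fm.

λ = 1970 fm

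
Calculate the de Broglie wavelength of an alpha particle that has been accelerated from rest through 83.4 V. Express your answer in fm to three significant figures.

λ = 1110 fm

KE = 2eV = 2 × 1.602 × 10⁻¹⁹ × 83.40 = 2.672 × 10⁻¹⁷ J.
p = √(2mKE) = √(2 × 6.645 × 10⁻²⁷ × 2.672 × 10⁻¹⁷) = 5.959 × 10⁻²² kg·m/s.
λ = h/p = 6.626 × 10⁻³⁴ / 5.959 × 10⁻²² = 1.11 × 10⁻¹² m = 1110 fm.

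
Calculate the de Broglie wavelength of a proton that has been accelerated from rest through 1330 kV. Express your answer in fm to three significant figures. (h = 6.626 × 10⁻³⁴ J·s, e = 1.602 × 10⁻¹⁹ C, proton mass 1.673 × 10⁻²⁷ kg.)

λ = 24.8 fm

KE = eV = 1.602 × 10⁻¹⁹ × 1.330 × 10⁶ = 2.131 × 10⁻¹³ J.
p = √(2mKE) = √(2 × 1.673 × 10⁻²⁷ × 2.131 × 10⁻¹³) = 2.670 × 10⁻²⁰ kg·m/s.
λ = h/p = 6.626 × 10⁻³⁴ / 2.670 × 10⁻²⁰ = 2.48 × 10⁻¹⁴ m = 24.8 fm.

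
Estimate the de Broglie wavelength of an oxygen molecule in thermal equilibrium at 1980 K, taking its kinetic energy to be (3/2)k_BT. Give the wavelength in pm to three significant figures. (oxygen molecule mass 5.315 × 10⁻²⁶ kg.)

KE = (3/2)k_BT = 1.5 × 1.381 × 10⁻²³ × 1980 = 4.102 × 10⁻²⁰ J.
p = √(2mKE) = √(2 × 5.315 × 10⁻²⁶ × 4.102 × 10⁻²⁰) = 6.603 × 10⁻²³ kg·m/s.
λ = h/p = 1.00 × 10⁻¹¹ m = 10.0 pm.

λ = 10.0 pm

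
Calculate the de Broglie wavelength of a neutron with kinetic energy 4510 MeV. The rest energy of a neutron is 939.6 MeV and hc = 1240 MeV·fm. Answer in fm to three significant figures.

λ = 0.231 fm

Total energy E = KE + m₀c² = 4510 + 939.6 = 5449.6 MeV.
(pc)² = E² − (m₀c²)² = (5449.6)² − (939.6)² = 2.882 × 10⁷ MeV², so pc = 5368 MeV.
λ = hc/(pc) = 1240 MeV·fm / 5368 MeV = 0.231 fm.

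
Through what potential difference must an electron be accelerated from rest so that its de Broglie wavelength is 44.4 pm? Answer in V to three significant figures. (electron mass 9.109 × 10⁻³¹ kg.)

V = 763 V

p = h/λ = 6.626 × 10⁻³⁴ / 4.440 × 10⁻¹¹ = 1.492 × 10⁻²³ kg·m/s.
KE = p²/(2m) = 1.222 × 10⁻¹⁶ J.
V = KE/e = 1.222 × 10⁻¹⁶ / (1.602 × 10⁻¹⁹) = 763 V.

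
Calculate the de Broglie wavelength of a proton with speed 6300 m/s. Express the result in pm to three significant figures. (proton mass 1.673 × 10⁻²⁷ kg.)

p = mv = 1.673 × 10⁻²⁷ × 6300 = 1.054 × 10⁻²³ kg·m/s.
λ = h/p = 6.626 × 10⁻³⁴ / 1.054 × 10⁻²³ = 6.29 × 10⁻¹¹ m = 62.9 pm.

λ = 62.9 pm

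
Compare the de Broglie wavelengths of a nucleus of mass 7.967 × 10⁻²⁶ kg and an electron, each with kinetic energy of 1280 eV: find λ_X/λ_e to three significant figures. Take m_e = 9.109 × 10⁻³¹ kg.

λ_X/λ_e = 3.38 × 10⁻³

At fixed KE, p = √(2mKE) so λ = h/p ∝ 1/√m.
λ_X/λ_e = √(m_e/m_X) = √(9.109 × 10⁻³¹/7.967 × 10⁻²⁶) = √(1.143 × 10⁻⁵) = 3.38 × 10⁻³.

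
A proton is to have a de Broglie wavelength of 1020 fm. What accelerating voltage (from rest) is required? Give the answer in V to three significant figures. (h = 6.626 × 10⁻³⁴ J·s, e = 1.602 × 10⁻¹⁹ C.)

p = h/λ = 6.626 × 10⁻³⁴ / 1.020 × 10⁻¹² = 6.496 × 10⁻²² kg·m/s.
KE = p²/(2m) = 1.261 × 10⁻¹⁶ J.
V = KE/e = 1.261 × 10⁻¹⁶ / (1.602 × 10⁻¹⁹) = 787 V.

V = 787 V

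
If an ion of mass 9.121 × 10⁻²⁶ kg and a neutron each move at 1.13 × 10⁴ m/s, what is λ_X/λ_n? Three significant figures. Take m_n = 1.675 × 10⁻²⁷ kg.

λ_X/λ_n = 0.0184

At fixed v, p = mv so λ = h/(mv) ∝ 1/m.
λ_X/λ_n = m_n/m_X = 1.675 × 10⁻²⁷/9.121 × 10⁻²⁶ = 0.0184.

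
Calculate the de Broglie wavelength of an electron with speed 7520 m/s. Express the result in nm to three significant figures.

p = mv = 9.109 × 10⁻³¹ × 7520 = 6.850 × 10⁻²⁷ kg·m/s.
λ = h/p = 6.626 × 10⁻³⁴ / 6.850 × 10⁻²⁷ = 9.67 × 10⁻⁸ m = 96.7 nm.

λ = 96.7 nm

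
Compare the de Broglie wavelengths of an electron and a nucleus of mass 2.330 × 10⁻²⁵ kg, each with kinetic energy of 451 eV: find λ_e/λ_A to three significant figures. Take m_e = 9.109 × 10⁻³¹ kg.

At fixed KE, p = √(2mKE) so λ = h/p ∝ 1/√m.
λ_e/λ_A = √(m_A/m_e) = √(2.330 × 10⁻²⁵/9.109 × 10⁻³¹) = √(2.558 × 10⁵) = 506.

λ_e/λ_A = 506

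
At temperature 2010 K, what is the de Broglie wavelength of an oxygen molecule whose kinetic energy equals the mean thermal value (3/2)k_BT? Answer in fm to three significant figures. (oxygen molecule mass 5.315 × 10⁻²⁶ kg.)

λ = 9960 fm

KE = (3/2)k_BT = 1.5 × 1.381 × 10⁻²³ × 2010 = 4.164 × 10⁻²⁰ J.
p = √(2mKE) = √(2 × 5.315 × 10⁻²⁶ × 4.164 × 10⁻²⁰) = 6.653 × 10⁻²³ kg·m/s.
λ = h/p = 9.96 × 10⁻¹² m = 9960 fm.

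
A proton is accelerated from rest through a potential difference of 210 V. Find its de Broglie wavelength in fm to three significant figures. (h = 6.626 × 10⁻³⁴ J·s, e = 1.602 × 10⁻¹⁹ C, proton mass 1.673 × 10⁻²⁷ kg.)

KE = eV = 1.602 × 10⁻¹⁹ × 210.0 = 3.364 × 10⁻¹⁷ J.
p = √(2mKE) = √(2 × 1.673 × 10⁻²⁷ × 3.364 × 10⁻¹⁷) = 3.355 × 10⁻²² kg·m/s.
λ = h/p = 6.626 × 10⁻³⁴ / 3.355 × 10⁻²² = 1.97 × 10⁻¹² m = 1970 fm.

λ = 1970 fm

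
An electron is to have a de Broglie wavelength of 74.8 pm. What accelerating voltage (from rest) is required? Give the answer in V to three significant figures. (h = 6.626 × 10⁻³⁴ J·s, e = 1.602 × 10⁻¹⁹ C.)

V = 269 V

p = h/λ = 6.626 × 10⁻³⁴ / 7.480 × 10⁻¹¹ = 8.858 × 10⁻²⁴ kg·m/s.
KE = p²/(2m) = 4.307 × 10⁻¹⁷ J.
V = KE/e = 4.307 × 10⁻¹⁷ / (1.602 × 10⁻¹⁹) = 269 V.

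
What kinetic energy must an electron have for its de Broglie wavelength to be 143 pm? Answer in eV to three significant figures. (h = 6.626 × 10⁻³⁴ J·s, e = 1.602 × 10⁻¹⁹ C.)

KE = 73.6 eV

p = h/λ = 6.626 × 10⁻³⁴ / 1.430 × 10⁻¹⁰ = 4.634 × 10⁻²⁴ kg·m/s.
KE = p²/(2m) = (4.634 × 10⁻²⁴)² / (2 × 9.109 × 10⁻³¹) = 1.179 × 10⁻¹⁷ J = 73.6 eV.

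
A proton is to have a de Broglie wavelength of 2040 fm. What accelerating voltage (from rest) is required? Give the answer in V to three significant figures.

p = h/λ = 6.626 × 10⁻³⁴ / 2.040 × 10⁻¹² = 3.248 × 10⁻²² kg·m/s.
KE = p²/(2m) = 3.153 × 10⁻¹⁷ J.
V = KE/e = 3.153 × 10⁻¹⁷ / (1.602 × 10⁻¹⁹) = 197 V.

V = 197 V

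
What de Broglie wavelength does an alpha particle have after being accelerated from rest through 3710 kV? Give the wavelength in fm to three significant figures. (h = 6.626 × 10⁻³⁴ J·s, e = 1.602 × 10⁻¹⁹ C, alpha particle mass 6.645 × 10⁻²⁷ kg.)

λ = 5.27 fm

KE = 2eV = 2 × 1.602 × 10⁻¹⁹ × 3.710 × 10⁶ = 1.189 × 10⁻¹² J.
p = √(2mKE) = √(2 × 6.645 × 10⁻²⁷ × 1.189 × 10⁻¹²) = 1.257 × 10⁻¹⁹ kg·m/s.
λ = h/p = 6.626 × 10⁻³⁴ / 1.257 × 10⁻¹⁹ = 5.27 × 10⁻¹⁵ m = 5.27 fm.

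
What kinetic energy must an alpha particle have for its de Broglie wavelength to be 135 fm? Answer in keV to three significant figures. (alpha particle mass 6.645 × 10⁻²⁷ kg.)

KE = 11.3 keV

p = h/λ = 6.626 × 10⁻³⁴ / 1.350 × 10⁻¹³ = 4.908 × 10⁻²¹ kg·m/s.
KE = p²/(2m) = (4.908 × 10⁻²¹)² / (2 × 6.645 × 10⁻²⁷) = 1.813 × 10⁻¹⁵ J = 11.3 keV.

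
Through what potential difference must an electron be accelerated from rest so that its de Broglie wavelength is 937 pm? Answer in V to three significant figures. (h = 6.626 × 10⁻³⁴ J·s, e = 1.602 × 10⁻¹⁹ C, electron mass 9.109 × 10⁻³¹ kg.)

p = h/λ = 6.626 × 10⁻³⁴ / 9.370 × 10⁻¹⁰ = 7.072 × 10⁻²⁵ kg·m/s.
KE = p²/(2m) = 2.745 × 10⁻¹⁹ J.
V = KE/e = 2.745 × 10⁻¹⁹ / (1.602 × 10⁻¹⁹) = 1.71 V.

V = 1.71 V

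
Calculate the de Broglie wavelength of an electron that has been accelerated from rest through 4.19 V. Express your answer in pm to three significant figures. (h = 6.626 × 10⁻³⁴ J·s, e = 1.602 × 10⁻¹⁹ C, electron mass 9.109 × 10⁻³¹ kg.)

KE = eV = 1.602 × 10⁻¹⁹ × 4.190 = 6.712 × 10⁻¹⁹ J.
p = √(2mKE) = √(2 × 9.109 × 10⁻³¹ × 6.712 × 10⁻¹⁹) = 1.106 × 10⁻²⁴ kg·m/s.
λ = h/p = 6.626 × 10⁻³⁴ / 1.106 × 10⁻²⁴ = 5.99 × 10⁻¹⁰ m = 599 pm.

λ = 599 pm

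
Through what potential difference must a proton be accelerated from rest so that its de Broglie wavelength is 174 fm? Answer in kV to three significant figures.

p = h/λ = 6.626 × 10⁻³⁴ / 1.740 × 10⁻¹³ = 3.808 × 10⁻²¹ kg·m/s.
KE = p²/(2m) = 4.334 × 10⁻¹⁵ J.
V = KE/e = 4.334 × 10⁻¹⁵ / (1.602 × 10⁻¹⁹) = 27.1 kV.

V = 27.1 kV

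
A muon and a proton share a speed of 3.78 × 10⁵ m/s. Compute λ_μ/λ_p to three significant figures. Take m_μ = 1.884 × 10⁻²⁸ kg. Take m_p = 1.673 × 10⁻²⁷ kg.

λ_μ/λ_p = 8.88

At fixed v, p = mv so λ = h/(mv) ∝ 1/m.
λ_μ/λ_p = m_p/m_μ = 1.673 × 10⁻²⁷/1.884 × 10⁻²⁸ = 8.88.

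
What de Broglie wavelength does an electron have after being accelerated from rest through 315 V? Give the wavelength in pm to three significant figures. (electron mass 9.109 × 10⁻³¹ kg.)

KE = eV = 1.602 × 10⁻¹⁹ × 315.0 = 5.046 × 10⁻¹⁷ J.
p = √(2mKE) = √(2 × 9.109 × 10⁻³¹ × 5.046 × 10⁻¹⁷) = 9.588 × 10⁻²⁴ kg·m/s.
λ = h/p = 6.626 × 10⁻³⁴ / 9.588 × 10⁻²⁴ = 6.91 × 10⁻¹¹ m = 69.1 pm.

λ = 69.1 pm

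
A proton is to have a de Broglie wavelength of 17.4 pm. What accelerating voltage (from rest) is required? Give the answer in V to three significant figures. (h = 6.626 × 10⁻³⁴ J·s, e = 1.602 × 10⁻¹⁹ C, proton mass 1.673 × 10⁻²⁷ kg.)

p = h/λ = 6.626 × 10⁻³⁴ / 1.740 × 10⁻¹¹ = 3.808 × 10⁻²³ kg·m/s.
KE = p²/(2m) = 4.334 × 10⁻¹⁹ J.
V = KE/e = 4.334 × 10⁻¹⁹ / (1.602 × 10⁻¹⁹) = 2.71 V.

V = 2.71 V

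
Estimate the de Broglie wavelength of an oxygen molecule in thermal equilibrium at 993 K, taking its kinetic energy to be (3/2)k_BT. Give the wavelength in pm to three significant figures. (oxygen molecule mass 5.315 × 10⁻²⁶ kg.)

KE = (3/2)k_BT = 1.5 × 1.381 × 10⁻²³ × 993 = 2.057 × 10⁻²⁰ J.
p = √(2mKE) = √(2 × 5.315 × 10⁻²⁶ × 2.057 × 10⁻²⁰) = 4.676 × 10⁻²³ kg·m/s.
λ = h/p = 1.42 × 10⁻¹¹ m = 14.2 pm.

λ = 14.2 pm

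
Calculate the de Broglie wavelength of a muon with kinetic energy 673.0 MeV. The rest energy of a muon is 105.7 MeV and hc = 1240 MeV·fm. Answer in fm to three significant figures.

λ = 1.61 fm

Total energy E = KE + m₀c² = 673.0 + 105.7 = 778.7 MeV.
(pc)² = E² − (m₀c²)² = (778.7)² − (105.7)² = 5.952 × 10⁵ MeV², so pc = 771.5 MeV.
λ = hc/(pc) = 1240 MeV·fm / 771.5 MeV = 1.61 fm.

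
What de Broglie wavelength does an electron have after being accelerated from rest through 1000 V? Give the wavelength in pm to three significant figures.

λ = 38.8 pm

KE = eV = 1.602 × 10⁻¹⁹ × 1000 = 1.602 × 10⁻¹⁶ J.
p = √(2mKE) = √(2 × 9.109 × 10⁻³¹ × 1.602 × 10⁻¹⁶) = 1.708 × 10⁻²³ kg·m/s.
λ = h/p = 6.626 × 10⁻³⁴ / 1.708 × 10⁻²³ = 3.88 × 10⁻¹¹ m = 38.8 pm.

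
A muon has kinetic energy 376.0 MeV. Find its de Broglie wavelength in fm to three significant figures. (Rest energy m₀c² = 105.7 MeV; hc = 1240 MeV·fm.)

λ = 2.64 fm

Total energy E = KE + m₀c² = 376.0 + 105.7 = 481.7 MeV.
(pc)² = E² − (m₀c²)² = (481.7)² − (105.7)² = 2.209 × 10⁵ MeV², so pc = 470.0 MeV.
λ = hc/(pc) = 1240 MeV·fm / 470.0 MeV = 2.64 fm.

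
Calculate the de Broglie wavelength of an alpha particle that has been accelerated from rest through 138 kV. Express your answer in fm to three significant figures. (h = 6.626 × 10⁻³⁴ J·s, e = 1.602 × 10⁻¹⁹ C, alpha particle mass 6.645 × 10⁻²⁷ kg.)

KE = 2eV = 2 × 1.602 × 10⁻¹⁹ × 1.380 × 10⁵ = 4.422 × 10⁻¹⁴ J.
p = √(2mKE) = √(2 × 6.645 × 10⁻²⁷ × 4.422 × 10⁻¹⁴) = 2.424 × 10⁻²⁰ kg·m/s.
λ = h/p = 6.626 × 10⁻³⁴ / 2.424 × 10⁻²⁰ = 2.73 × 10⁻¹⁴ m = 27.3 fm.

λ = 27.3 fm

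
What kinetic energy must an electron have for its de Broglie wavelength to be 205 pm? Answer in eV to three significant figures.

p = h/λ = 6.626 × 10⁻³⁴ / 2.050 × 10⁻¹⁰ = 3.232 × 10⁻²⁴ kg·m/s.
KE = p²/(2m) = (3.232 × 10⁻²⁴)² / (2 × 9.109 × 10⁻³¹) = 5.734 × 10⁻¹⁸ J = 35.8 eV.

KE = 35.8 eV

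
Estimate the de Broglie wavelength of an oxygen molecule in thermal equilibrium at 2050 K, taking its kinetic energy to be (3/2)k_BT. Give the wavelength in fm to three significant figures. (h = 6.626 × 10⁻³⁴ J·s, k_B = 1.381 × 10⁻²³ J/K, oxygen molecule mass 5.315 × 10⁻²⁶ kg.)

λ = 9860 fm

KE = (3/2)k_BT = 1.5 × 1.381 × 10⁻²³ × 2050 = 4.247 × 10⁻²⁰ J.
p = √(2mKE) = √(2 × 5.315 × 10⁻²⁶ × 4.247 × 10⁻²⁰) = 6.719 × 10⁻²³ kg·m/s.
λ = h/p = 9.86 × 10⁻¹² m = 9860 fm.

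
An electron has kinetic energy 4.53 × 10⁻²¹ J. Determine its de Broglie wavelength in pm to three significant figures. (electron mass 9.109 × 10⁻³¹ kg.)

λ = 7290 pm

p = √(2mKE) = √(2 × 9.109 × 10⁻³¹ × 4.530 × 10⁻²¹) = 9.084 × 10⁻²⁶ kg·m/s.
λ = h/p = 6.626 × 10⁻³⁴ / 9.084 × 10⁻²⁶ = 7.29 × 10⁻⁹ m = 7290 pm.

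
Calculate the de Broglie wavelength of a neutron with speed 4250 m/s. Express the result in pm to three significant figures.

p = mv = 1.675 × 10⁻²⁷ × 4250 = 7.119 × 10⁻²⁴ kg·m/s.
λ = h/p = 6.626 × 10⁻³⁴ / 7.119 × 10⁻²⁴ = 9.31 × 10⁻¹¹ m = 93.1 pm.

λ = 93.1 pm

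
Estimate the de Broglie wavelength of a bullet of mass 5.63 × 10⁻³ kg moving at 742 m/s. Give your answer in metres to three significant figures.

p = mv = 5.63 × 10⁻³ × 742 = 4.177 kg·m/s.
λ = h/p = 6.626 × 10⁻³⁴ / 4.177 = 1.59 × 10⁻³⁴ m.

λ = 1.59 × 10⁻³⁴ m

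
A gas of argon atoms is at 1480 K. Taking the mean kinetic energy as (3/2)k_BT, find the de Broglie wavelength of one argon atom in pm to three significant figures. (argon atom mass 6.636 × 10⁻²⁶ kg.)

KE = (3/2)k_BT = 1.5 × 1.381 × 10⁻²³ × 1480 = 3.066 × 10⁻²⁰ J.
p = √(2mKE) = √(2 × 6.636 × 10⁻²⁶ × 3.066 × 10⁻²⁰) = 6.379 × 10⁻²³ kg·m/s.
λ = h/p = 1.04 × 10⁻¹¹ m = 10.4 pm.

λ = 10.4 pm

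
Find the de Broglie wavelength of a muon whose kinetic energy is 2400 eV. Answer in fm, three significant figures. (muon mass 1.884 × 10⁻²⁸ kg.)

KE = 2400 eV = 3.845 × 10⁻¹⁶ J.
p = √(2mKE) = √(2 × 1.884 × 10⁻²⁸ × 3.845 × 10⁻¹⁶) = 3.806 × 10⁻²² kg·m/s.
λ = h/p = 6.626 × 10⁻³⁴ / 3.806 × 10⁻²² = 1.74 × 10⁻¹² m = 1740 fm.

λ = 1740 fm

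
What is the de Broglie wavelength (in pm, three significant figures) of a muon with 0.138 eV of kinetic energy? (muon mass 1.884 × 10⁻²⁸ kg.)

λ = 230 pm

KE = 0.138 eV = 2.211 × 10⁻²⁰ J.
p = √(2mKE) = √(2 × 1.884 × 10⁻²⁸ × 2.211 × 10⁻²⁰) = 2.886 × 10⁻²⁴ kg·m/s.
λ = h/p = 6.626 × 10⁻³⁴ / 2.886 × 10⁻²⁴ = 2.30 × 10⁻¹⁰ m = 230 pm.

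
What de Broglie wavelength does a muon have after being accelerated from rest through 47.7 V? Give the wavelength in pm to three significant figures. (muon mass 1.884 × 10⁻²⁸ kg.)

λ = 12.3 pm

KE = eV = 1.602 × 10⁻¹⁹ × 47.70 = 7.642 × 10⁻¹⁸ J.
p = √(2mKE) = √(2 × 1.884 × 10⁻²⁸ × 7.642 × 10⁻¹⁸) = 5.366 × 10⁻²³ kg·m/s.
λ = h/p = 6.626 × 10⁻³⁴ / 5.366 × 10⁻²³ = 1.23 × 10⁻¹¹ m = 12.3 pm.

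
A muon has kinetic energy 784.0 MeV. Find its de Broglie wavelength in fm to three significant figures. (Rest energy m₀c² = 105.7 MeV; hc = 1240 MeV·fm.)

λ = 1.40 fm

Total energy E = KE + m₀c² = 784.0 + 105.7 = 889.7 MeV.
(pc)² = E² − (m₀c²)² = (889.7)² − (105.7)² = 7.804 × 10⁵ MeV², so pc = 883.4 MeV.
λ = hc/(pc) = 1240 MeV·fm / 883.4 MeV = 1.40 fm.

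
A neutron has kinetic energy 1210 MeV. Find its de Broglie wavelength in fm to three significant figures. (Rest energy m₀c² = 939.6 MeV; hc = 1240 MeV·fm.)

λ = 0.641 fm

Total energy E = KE + m₀c² = 1210 + 939.6 = 2149.6 MeV.
(pc)² = E² − (m₀c²)² = (2149.6)² − (939.6)² = 3.738 × 10⁶ MeV², so pc = 1933 MeV.
λ = hc/(pc) = 1240 MeV·fm / 1933 MeV = 0.641 fm.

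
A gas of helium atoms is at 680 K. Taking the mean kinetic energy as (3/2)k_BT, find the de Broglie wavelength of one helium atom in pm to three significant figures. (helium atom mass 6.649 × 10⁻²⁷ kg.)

KE = (3/2)k_BT = 1.5 × 1.381 × 10⁻²³ × 680 = 1.409 × 10⁻²⁰ J.
p = √(2mKE) = √(2 × 6.649 × 10⁻²⁷ × 1.409 × 10⁻²⁰) = 1.369 × 10⁻²³ kg·m/s.
λ = h/p = 4.84 × 10⁻¹¹ m = 48.4 pm.

λ = 48.4 pm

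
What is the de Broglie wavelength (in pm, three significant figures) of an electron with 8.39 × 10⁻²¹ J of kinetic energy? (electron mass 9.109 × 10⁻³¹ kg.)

λ = 5360 pm

p = √(2mKE) = √(2 × 9.109 × 10⁻³¹ × 8.390 × 10⁻²¹) = 1.236 × 10⁻²⁵ kg·m/s.
λ = h/p = 6.626 × 10⁻³⁴ / 1.236 × 10⁻²⁵ = 5.36 × 10⁻⁹ m = 5360 pm.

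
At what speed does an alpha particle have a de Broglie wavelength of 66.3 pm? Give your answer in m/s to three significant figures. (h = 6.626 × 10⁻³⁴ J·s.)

p = h/λ = 6.626 × 10⁻³⁴ / 6.630 × 10⁻¹¹ = 9.994 × 10⁻²⁴ kg·m/s.
v = p/m = 9.994 × 10⁻²⁴ / 6.645 × 10⁻²⁷ = 1.50 × 10³ m/s = 1500 m/s.

v = 1500 m/s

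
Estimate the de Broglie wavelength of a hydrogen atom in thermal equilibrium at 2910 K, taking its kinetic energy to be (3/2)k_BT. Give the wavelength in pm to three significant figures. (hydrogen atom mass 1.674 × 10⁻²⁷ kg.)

KE = (3/2)k_BT = 1.5 × 1.381 × 10⁻²³ × 2910 = 6.028 × 10⁻²⁰ J.
p = √(2mKE) = √(2 × 1.674 × 10⁻²⁷ × 6.028 × 10⁻²⁰) = 1.421 × 10⁻²³ kg·m/s.
λ = h/p = 4.66 × 10⁻¹¹ m = 46.6 pm.

λ = 46.6 pm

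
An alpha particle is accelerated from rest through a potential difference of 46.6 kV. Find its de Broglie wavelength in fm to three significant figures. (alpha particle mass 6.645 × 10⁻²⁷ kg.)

λ = 47.0 fm

KE = 2eV = 2 × 1.602 × 10⁻¹⁹ × 4.660 × 10⁴ = 1.493 × 10⁻¹⁴ J.
p = √(2mKE) = √(2 × 6.645 × 10⁻²⁷ × 1.493 × 10⁻¹⁴) = 1.409 × 10⁻²⁰ kg·m/s.
λ = h/p = 6.626 × 10⁻³⁴ / 1.409 × 10⁻²⁰ = 4.70 × 10⁻¹⁴ m = 47.0 fm.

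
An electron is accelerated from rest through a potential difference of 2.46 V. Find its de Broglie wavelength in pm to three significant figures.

λ = 782 pm

KE = eV = 1.602 × 10⁻¹⁹ × 2.460 = 3.941 × 10⁻¹⁹ J.
p = √(2mKE) = √(2 × 9.109 × 10⁻³¹ × 3.941 × 10⁻¹⁹) = 8.473 × 10⁻²⁵ kg·m/s.
λ = h/p = 6.626 × 10⁻³⁴ / 8.473 × 10⁻²⁵ = 7.82 × 10⁻¹⁰ m = 782 pm.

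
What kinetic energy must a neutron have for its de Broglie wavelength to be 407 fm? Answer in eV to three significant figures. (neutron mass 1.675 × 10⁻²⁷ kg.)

p = h/λ = 6.626 × 10⁻³⁴ / 4.070 × 10⁻¹³ = 1.628 × 10⁻²¹ kg·m/s.
KE = p²/(2m) = (1.628 × 10⁻²¹)² / (2 × 1.675 × 10⁻²⁷) = 7.912 × 10⁻¹⁶ J = 4940 eV.

KE = 4940 eV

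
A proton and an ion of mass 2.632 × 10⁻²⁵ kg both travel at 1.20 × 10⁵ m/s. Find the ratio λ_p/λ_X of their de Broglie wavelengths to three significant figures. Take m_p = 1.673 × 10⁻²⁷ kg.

λ_p/λ_X = 157

At fixed v, p = mv so λ = h/(mv) ∝ 1/m.
λ_p/λ_X = m_X/m_p = 2.632 × 10⁻²⁵/1.673 × 10⁻²⁷ = 157.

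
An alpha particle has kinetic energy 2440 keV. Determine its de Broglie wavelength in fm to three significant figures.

λ = 9.19 fm

KE = 2440 keV = 3.909 × 10⁻¹³ J.
p = √(2mKE) = √(2 × 6.645 × 10⁻²⁷ × 3.909 × 10⁻¹³) = 7.208 × 10⁻²⁰ kg·m/s.
λ = h/p = 6.626 × 10⁻³⁴ / 7.208 × 10⁻²⁰ = 9.19 × 10⁻¹⁵ m = 9.19 fm.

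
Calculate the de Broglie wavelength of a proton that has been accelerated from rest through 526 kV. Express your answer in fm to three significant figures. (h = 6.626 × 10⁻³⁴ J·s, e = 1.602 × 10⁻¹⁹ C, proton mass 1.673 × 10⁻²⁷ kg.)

λ = 39.5 fm

KE = eV = 1.602 × 10⁻¹⁹ × 5.260 × 10⁵ = 8.427 × 10⁻¹⁴ J.
p = √(2mKE) = √(2 × 1.673 × 10⁻²⁷ × 8.427 × 10⁻¹⁴) = 1.679 × 10⁻²⁰ kg·m/s.
λ = h/p = 6.626 × 10⁻³⁴ / 1.679 × 10⁻²⁰ = 3.95 × 10⁻¹⁴ m = 39.5 fm.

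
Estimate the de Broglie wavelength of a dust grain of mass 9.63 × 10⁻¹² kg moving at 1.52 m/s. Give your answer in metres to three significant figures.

λ = 4.53 × 10⁻²³ m

p = mv = 9.63 × 10⁻¹² × 1.52 = 1.464 × 10⁻¹¹ kg·m/s.
λ = h/p = 6.626 × 10⁻³⁴ / 1.464 × 10⁻¹¹ = 4.53 × 10⁻²³ m.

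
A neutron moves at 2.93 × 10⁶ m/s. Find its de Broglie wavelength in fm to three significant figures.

p = mv = 1.675 × 10⁻²⁷ × 2.93 × 10⁶ = 4.908 × 10⁻²¹ kg·m/s.
λ = h/p = 6.626 × 10⁻³⁴ / 4.908 × 10⁻²¹ = 1.35 × 10⁻¹³ m = 135 fm.

λ = 135 fm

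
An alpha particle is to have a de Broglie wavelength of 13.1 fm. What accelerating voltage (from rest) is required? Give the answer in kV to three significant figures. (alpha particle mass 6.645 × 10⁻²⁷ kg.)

p = h/λ = 6.626 × 10⁻³⁴ / 1.310 × 10⁻¹⁴ = 5.058 × 10⁻²⁰ kg·m/s.
KE = p²/(2m) = 1.925 × 10⁻¹³ J.
V = KE/2e = 1.925 × 10⁻¹³ / (2 × 1.602 × 10⁻¹⁹) = 601 kV.

V = 601 kV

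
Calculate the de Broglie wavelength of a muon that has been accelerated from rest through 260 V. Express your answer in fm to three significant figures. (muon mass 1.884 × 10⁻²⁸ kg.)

KE = eV = 1.602 × 10⁻¹⁹ × 260.0 = 4.165 × 10⁻¹⁷ J.
p = √(2mKE) = √(2 × 1.884 × 10⁻²⁸ × 4.165 × 10⁻¹⁷) = 1.253 × 10⁻²² kg·m/s.
λ = h/p = 6.626 × 10⁻³⁴ / 1.253 × 10⁻²² = 5.29 × 10⁻¹² m = 5290 fm.

λ = 5290 fm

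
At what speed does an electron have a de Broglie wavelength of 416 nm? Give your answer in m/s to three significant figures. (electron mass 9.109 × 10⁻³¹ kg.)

v = 1750 m/s

p = h/λ = 6.626 × 10⁻³⁴ / 4.160 × 10⁻⁷ = 1.593 × 10⁻²⁷ kg·m/s.
v = p/m = 1.593 × 10⁻²⁷ / 9.109 × 10⁻³¹ = 1.75 × 10³ m/s = 1750 m/s.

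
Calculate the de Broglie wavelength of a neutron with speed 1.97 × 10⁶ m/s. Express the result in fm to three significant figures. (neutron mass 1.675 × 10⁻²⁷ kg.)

p = mv = 1.675 × 10⁻²⁷ × 1.97 × 10⁶ = 3.300 × 10⁻²¹ kg·m/s.
λ = h/p = 6.626 × 10⁻³⁴ / 3.300 × 10⁻²¹ = 2.01 × 10⁻¹³ m = 201 fm.

λ = 201 fm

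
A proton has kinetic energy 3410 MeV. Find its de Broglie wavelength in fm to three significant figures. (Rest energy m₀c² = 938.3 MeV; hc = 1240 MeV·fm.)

Total energy E = KE + m₀c² = 3410 + 938.3 = 4348.3 MeV.
(pc)² = E² − (m₀c²)² = (4348.3)² − (938.3)² = 1.803 × 10⁷ MeV², so pc = 4246 MeV.
λ = hc/(pc) = 1240 MeV·fm / 4246 MeV = 0.292 fm.

λ = 0.292 fm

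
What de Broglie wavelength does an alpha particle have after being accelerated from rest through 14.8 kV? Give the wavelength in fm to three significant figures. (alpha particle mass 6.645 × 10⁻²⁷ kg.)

KE = 2eV = 2 × 1.602 × 10⁻¹⁹ × 1.480 × 10⁴ = 4.742 × 10⁻¹⁵ J.
p = √(2mKE) = √(2 × 6.645 × 10⁻²⁷ × 4.742 × 10⁻¹⁵) = 7.939 × 10⁻²¹ kg·m/s.
λ = h/p = 6.626 × 10⁻³⁴ / 7.939 × 10⁻²¹ = 8.35 × 10⁻¹⁴ m = 83.5 fm.

λ = 83.5 fm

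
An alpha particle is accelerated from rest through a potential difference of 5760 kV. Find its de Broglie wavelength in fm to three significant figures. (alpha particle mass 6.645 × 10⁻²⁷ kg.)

λ = 4.23 fm

KE = 2eV = 2 × 1.602 × 10⁻¹⁹ × 5.760 × 10⁶ = 1.846 × 10⁻¹² J.
p = √(2mKE) = √(2 × 6.645 × 10⁻²⁷ × 1.846 × 10⁻¹²) = 1.566 × 10⁻¹⁹ kg·m/s.
λ = h/p = 6.626 × 10⁻³⁴ / 1.566 × 10⁻¹⁹ = 4.23 × 10⁻¹⁵ m = 4.23 fm.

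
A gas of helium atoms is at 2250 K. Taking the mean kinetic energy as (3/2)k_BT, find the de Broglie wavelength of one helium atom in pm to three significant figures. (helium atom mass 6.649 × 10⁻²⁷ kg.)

KE = (3/2)k_BT = 1.5 × 1.381 × 10⁻²³ × 2250 = 4.661 × 10⁻²⁰ J.
p = √(2mKE) = √(2 × 6.649 × 10⁻²⁷ × 4.661 × 10⁻²⁰) = 2.490 × 10⁻²³ kg·m/s.
λ = h/p = 2.66 × 10⁻¹¹ m = 26.6 pm.

λ = 26.6 pm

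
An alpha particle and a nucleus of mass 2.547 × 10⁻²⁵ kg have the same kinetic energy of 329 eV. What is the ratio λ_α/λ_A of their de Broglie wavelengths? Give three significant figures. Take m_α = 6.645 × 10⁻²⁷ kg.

At fixed KE, p = √(2mKE) so λ = h/p ∝ 1/√m.
λ_α/λ_A = √(m_A/m_α) = √(2.547 × 10⁻²⁵/6.645 × 10⁻²⁷) = √(38.33) = 6.19.

λ_α/λ_A = 6.19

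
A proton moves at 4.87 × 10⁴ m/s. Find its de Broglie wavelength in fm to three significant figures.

p = mv = 1.673 × 10⁻²⁷ × 4.87 × 10⁴ = 8.148 × 10⁻²³ kg·m/s.
λ = h/p = 6.626 × 10⁻³⁴ / 8.148 × 10⁻²³ = 8.13 × 10⁻¹² m = 8130 fm.

λ = 8130 fm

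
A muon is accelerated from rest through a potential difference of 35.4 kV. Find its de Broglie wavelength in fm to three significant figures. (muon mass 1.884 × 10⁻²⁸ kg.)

KE = eV = 1.602 × 10⁻¹⁹ × 3.540 × 10⁴ = 5.671 × 10⁻¹⁵ J.
p = √(2mKE) = √(2 × 1.884 × 10⁻²⁸ × 5.671 × 10⁻¹⁵) = 1.462 × 10⁻²¹ kg·m/s.
λ = h/p = 6.626 × 10⁻³⁴ / 1.462 × 10⁻²¹ = 4.53 × 10⁻¹³ m = 453 fm.

λ = 453 fm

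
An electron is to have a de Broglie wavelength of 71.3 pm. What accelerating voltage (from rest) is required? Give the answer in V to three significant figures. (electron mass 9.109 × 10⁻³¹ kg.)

V = 296 V

p = h/λ = 6.626 × 10⁻³⁴ / 7.130 × 10⁻¹¹ = 9.293 × 10⁻²⁴ kg·m/s.
KE = p²/(2m) = 4.740 × 10⁻¹⁷ J.
V = KE/e = 4.740 × 10⁻¹⁷ / (1.602 × 10⁻¹⁹) = 296 V.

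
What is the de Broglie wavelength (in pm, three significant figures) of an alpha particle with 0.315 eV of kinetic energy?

λ = 25.6 pm

KE = 0.315 eV = 5.046 × 10⁻²⁰ J.
p = √(2mKE) = √(2 × 6.645 × 10⁻²⁷ × 5.046 × 10⁻²⁰) = 2.590 × 10⁻²³ kg·m/s.
λ = h/p = 6.626 × 10⁻³⁴ / 2.590 × 10⁻²³ = 2.56 × 10⁻¹¹ m = 25.6 pm.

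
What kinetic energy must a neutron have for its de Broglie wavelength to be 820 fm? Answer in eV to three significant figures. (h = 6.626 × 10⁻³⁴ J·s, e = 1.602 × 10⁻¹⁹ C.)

KE = 1220 eV

p = h/λ = 6.626 × 10⁻³⁴ / 8.200 × 10⁻¹³ = 8.080 × 10⁻²² kg·m/s.
KE = p²/(2m) = (8.080 × 10⁻²²)² / (2 × 1.675 × 10⁻²⁷) = 1.949 × 10⁻¹⁶ J = 1220 eV.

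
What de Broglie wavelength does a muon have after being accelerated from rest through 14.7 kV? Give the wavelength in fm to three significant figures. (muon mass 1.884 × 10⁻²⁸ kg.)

λ = 703 fm

KE = eV = 1.602 × 10⁻¹⁹ × 1.470 × 10⁴ = 2.355 × 10⁻¹⁵ J.
p = √(2mKE) = √(2 × 1.884 × 10⁻²⁸ × 2.355 × 10⁻¹⁵) = 9.420 × 10⁻²² kg·m/s.
λ = h/p = 6.626 × 10⁻³⁴ / 9.420 × 10⁻²² = 7.03 × 10⁻¹³ m = 703 fm.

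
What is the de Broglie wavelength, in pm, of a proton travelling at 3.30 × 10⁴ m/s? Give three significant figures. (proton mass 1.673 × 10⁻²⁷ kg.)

λ = 12.0 pm

p = mv = 1.673 × 10⁻²⁷ × 3.30 × 10⁴ = 5.521 × 10⁻²³ kg·m/s.
λ = h/p = 6.626 × 10⁻³⁴ / 5.521 × 10⁻²³ = 1.20 × 10⁻¹¹ m = 12.0 pm.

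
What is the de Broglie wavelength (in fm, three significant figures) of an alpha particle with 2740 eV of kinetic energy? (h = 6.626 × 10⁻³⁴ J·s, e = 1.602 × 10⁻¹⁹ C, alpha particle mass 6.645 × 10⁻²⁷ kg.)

KE = 2740 eV = 4.389 × 10⁻¹⁶ J.
p = √(2mKE) = √(2 × 6.645 × 10⁻²⁷ × 4.389 × 10⁻¹⁶) = 2.415 × 10⁻²¹ kg·m/s.
λ = h/p = 6.626 × 10⁻³⁴ / 2.415 × 10⁻²¹ = 2.74 × 10⁻¹³ m = 274 fm.

λ = 274 fm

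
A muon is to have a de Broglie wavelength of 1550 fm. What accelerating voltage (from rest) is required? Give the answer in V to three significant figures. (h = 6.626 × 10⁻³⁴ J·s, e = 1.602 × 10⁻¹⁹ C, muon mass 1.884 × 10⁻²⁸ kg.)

p = h/λ = 6.626 × 10⁻³⁴ / 1.550 × 10⁻¹² = 4.275 × 10⁻²² kg·m/s.
KE = p²/(2m) = 4.850 × 10⁻¹⁶ J.
V = KE/e = 4.850 × 10⁻¹⁶ / (1.602 × 10⁻¹⁹) = 3030 V.

V = 3030 V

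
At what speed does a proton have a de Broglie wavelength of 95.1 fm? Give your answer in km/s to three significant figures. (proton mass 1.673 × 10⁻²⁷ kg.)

p = h/λ = 6.626 × 10⁻³⁴ / 9.510 × 10⁻¹⁴ = 6.967 × 10⁻²¹ kg·m/s.
v = p/m = 6.967 × 10⁻²¹ / 1.673 × 10⁻²⁷ = 4.16 × 10⁶ m/s = 4160 km/s.

v = 4160 km/s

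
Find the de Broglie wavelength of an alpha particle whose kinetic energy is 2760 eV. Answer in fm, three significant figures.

KE = 2760 eV = 4.422 × 10⁻¹⁶ J.
p = √(2mKE) = √(2 × 6.645 × 10⁻²⁷ × 4.422 × 10⁻¹⁶) = 2.424 × 10⁻²¹ kg·m/s.
λ = h/p = 6.626 × 10⁻³⁴ / 2.424 × 10⁻²¹ = 2.73 × 10⁻¹³ m = 273 fm.

λ = 273 fm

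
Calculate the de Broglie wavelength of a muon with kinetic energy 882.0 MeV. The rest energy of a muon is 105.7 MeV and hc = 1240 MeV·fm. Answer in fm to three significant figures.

Total energy E = KE + m₀c² = 882.0 + 105.7 = 987.7 MeV.
(pc)² = E² − (m₀c²)² = (987.7)² − (105.7)² = 9.644 × 10⁵ MeV², so pc = 982.0 MeV.
λ = hc/(pc) = 1240 MeV·fm / 982.0 MeV = 1.26 fm.

λ = 1.26 fm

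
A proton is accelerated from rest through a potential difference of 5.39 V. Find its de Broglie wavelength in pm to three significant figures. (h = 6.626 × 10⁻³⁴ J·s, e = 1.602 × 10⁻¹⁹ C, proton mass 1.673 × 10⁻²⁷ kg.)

λ = 12.3 pm

KE = eV = 1.602 × 10⁻¹⁹ × 5.390 = 8.635 × 10⁻¹⁹ J.
p = √(2mKE) = √(2 × 1.673 × 10⁻²⁷ × 8.635 × 10⁻¹⁹) = 5.375 × 10⁻²³ kg·m/s.
λ = h/p = 6.626 × 10⁻³⁴ / 5.375 × 10⁻²³ = 1.23 × 10⁻¹¹ m = 12.3 pm.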